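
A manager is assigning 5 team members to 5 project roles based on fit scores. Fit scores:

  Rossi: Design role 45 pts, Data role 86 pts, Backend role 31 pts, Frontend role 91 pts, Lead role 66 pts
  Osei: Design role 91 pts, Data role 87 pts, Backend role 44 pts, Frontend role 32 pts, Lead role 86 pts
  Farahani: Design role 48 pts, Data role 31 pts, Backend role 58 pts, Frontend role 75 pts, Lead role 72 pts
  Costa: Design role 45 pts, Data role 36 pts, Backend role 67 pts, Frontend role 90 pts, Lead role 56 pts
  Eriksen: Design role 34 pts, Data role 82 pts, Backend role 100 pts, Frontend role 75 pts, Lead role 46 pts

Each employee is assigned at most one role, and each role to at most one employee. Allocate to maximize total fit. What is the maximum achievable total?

Optimal: Rossi→Data role (86 pts), Osei→Design role (91 pts), Farahani→Lead role (72 pts), Costa→Frontend role (90 pts), Eriksen→Backend role (100 pts) — total 86+91+72+90+100 = 439 pts.
Row-greedy (each employee in turn takes its best remaining role) gives 403 pts, worse by 36.
Next-best assignment: Rossi→Data role, Osei→Lead role, Farahani→Design role, Costa→Frontend role, Eriksen→Backend role = 410 pts.
Checked against all permutations: 439 pts is optimal.

Maximum total: 439 pts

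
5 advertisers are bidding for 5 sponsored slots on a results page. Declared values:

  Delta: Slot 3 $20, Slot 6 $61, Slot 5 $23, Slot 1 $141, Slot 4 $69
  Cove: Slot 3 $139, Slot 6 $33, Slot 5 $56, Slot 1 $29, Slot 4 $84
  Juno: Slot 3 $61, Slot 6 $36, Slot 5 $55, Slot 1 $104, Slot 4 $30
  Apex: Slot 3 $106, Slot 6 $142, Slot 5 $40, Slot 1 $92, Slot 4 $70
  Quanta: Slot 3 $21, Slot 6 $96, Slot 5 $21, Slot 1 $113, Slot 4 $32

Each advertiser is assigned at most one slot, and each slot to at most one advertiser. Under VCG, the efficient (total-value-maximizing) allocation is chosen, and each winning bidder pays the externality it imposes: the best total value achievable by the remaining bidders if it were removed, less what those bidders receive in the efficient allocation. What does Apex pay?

Efficient allocation: Delta→Slot 4 ($69), Cove→Slot 3 ($139), Juno→Slot 5 ($55), Apex→Slot 6 ($142), Quanta→Slot 1 ($113); total welfare W = $518.
Apex receives Slot 6 at value $142, so the others get W − 142 = $376.
Without Apex: best allocation of the remaining 4 bidders over all 5 slots is Delta→Slot 1 ($141), Cove→Slot 3 ($139), Juno→Slot 5 ($55), Quanta→Slot 6 ($96), total $431.
VCG payment = (others' best without Apex) − (others' welfare with Apex) = 431 − 376 = $55.

Apex pays $55.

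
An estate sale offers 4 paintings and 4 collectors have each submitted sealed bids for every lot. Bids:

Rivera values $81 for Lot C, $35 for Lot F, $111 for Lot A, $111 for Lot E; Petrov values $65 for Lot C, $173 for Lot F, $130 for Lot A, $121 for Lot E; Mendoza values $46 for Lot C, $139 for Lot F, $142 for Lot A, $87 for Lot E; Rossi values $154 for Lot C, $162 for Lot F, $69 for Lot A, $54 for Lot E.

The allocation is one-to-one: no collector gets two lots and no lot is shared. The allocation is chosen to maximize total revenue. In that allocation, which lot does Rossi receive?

Rossi receives Lot C.

Treat this as an assignment problem: match each collector to one lot.
Optimal: Rivera→Lot E ($111), Petrov→Lot F ($173), Mendoza→Lot A ($142), Rossi→Lot C ($154) — total 111+173+142+154 = $580.
Row-greedy (each collector in turn takes its best remaining lot) gives $525, worse by 55.
Checked against all permutations: $580 is optimal.
Rossi's own top lot is Lot F ($162), but forcing Rossi→Lot F and reassigning the rest optimally gives only $506 — worse by 74.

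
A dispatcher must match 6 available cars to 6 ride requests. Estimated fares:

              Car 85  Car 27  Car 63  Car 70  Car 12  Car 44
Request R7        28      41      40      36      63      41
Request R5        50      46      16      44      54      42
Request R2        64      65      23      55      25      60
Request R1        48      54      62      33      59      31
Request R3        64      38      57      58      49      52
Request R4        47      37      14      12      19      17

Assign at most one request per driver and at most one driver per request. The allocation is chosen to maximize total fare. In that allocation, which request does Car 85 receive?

Optimal: Car 85→Request R4 ($47), Car 27→Request R2 ($65), Car 63→Request R1 ($62), Car 70→Request R3 ($58), Car 12→Request R7 ($63), Car 44→Request R5 ($42) — total 47+65+62+58+63+42 = $337.
Column-greedy (each request in turn goes to its best remaining driver) gives $315, worse by 22.
Swapping Car 85↔Car 27 (Car 85→Request R2 $64, Car 27→Request R4 $37) loses 11.
Every other assignment is strictly worse.
Car 85's own top request is Request R2 ($64), but forcing Car 85→Request R2 and reassigning the rest optimally gives only $326 — worse by 11.

Car 85 receives Request R4.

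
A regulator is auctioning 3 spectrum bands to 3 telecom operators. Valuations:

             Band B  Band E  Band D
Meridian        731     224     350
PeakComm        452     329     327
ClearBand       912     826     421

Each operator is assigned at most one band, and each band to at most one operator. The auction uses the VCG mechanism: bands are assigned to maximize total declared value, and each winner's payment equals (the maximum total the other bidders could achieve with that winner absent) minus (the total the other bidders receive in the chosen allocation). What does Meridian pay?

Meridian pays $125M.

Efficient allocation: Meridian→Band B ($731M), PeakComm→Band D ($327M), ClearBand→Band E ($826M); total welfare W = $1884M.
Meridian receives Band B at value $731M, so the others get W − 731 = $1153M.
Without Meridian: best allocation of the remaining 2 bidders over all 3 bands is PeakComm→Band B ($452M), ClearBand→Band E ($826M), total $1278M.
VCG payment = (others' best without Meridian) − (others' welfare with Meridian) = 1278 − 1153 = $125M.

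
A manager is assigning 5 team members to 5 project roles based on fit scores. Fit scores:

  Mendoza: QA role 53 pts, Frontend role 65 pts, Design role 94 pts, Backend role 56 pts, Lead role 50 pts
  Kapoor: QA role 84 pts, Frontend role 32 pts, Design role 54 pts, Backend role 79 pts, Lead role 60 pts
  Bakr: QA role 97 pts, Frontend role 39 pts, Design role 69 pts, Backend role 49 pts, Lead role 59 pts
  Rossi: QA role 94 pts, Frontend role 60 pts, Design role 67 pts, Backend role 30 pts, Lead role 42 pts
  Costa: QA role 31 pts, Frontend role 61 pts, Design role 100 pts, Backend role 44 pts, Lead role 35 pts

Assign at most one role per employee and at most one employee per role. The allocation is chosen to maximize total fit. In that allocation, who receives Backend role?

Optimal: Mendoza→Frontend role (65 pts), Kapoor→Backend role (79 pts), Bakr→Lead role (59 pts), Rossi→QA role (94 pts), Costa→Design role (100 pts) — total 65+79+59+94+100 = 397 pts.
Row-greedy (each employee in turn takes its best remaining role) gives 341 pts, worse by 56.
Kapoor's own top role is QA role (84 pts), but forcing Kapoor→QA role and reassigning the rest optimally gives only 359 pts — worse by 38.

Kapoor receives Backend role.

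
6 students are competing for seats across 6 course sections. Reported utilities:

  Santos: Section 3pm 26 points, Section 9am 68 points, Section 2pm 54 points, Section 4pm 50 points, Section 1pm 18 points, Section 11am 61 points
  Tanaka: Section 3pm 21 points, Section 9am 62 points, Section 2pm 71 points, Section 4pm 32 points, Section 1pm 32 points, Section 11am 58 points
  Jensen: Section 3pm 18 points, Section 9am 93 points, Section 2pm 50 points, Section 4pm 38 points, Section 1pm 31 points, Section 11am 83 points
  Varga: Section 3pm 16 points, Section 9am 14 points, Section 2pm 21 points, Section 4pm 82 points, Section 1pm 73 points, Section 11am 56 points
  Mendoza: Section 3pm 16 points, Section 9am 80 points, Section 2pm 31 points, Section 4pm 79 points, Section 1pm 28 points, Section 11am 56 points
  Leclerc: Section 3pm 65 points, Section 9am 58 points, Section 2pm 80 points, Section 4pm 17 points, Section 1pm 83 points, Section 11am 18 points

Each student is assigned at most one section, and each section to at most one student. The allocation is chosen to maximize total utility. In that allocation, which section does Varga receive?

Optimal: Santos→Section 11am (61 points), Tanaka→Section 2pm (71 points), Jensen→Section 9am (93 points), Varga→Section 1pm (73 points), Mendoza→Section 4pm (79 points), Leclerc→Section 3pm (65 points) — total 61+71+93+73+79+65 = 442 points.
Column-greedy (each section in turn goes to its best remaining student) gives 400 points, worse by 42.
Varga's own top section is Section 4pm (82 points), but forcing Varga→Section 4pm and reassigning the rest optimally gives only 425 points — worse by 17.

Varga receives Section 1pm.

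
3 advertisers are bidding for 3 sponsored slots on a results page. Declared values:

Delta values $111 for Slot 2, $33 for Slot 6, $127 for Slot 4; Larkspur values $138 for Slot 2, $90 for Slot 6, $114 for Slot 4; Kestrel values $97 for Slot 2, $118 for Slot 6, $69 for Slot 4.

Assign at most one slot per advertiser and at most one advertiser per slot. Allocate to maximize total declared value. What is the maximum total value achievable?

Optimal: Delta→Slot 4 ($127), Larkspur→Slot 2 ($138), Kestrel→Slot 6 ($118) — total 127+138+118 = $383.
Swapping Kestrel↔Delta (Kestrel→Slot 4 $69, Delta→Slot 6 $33) loses 143.
Every other assignment is strictly worse.

Maximum total: $383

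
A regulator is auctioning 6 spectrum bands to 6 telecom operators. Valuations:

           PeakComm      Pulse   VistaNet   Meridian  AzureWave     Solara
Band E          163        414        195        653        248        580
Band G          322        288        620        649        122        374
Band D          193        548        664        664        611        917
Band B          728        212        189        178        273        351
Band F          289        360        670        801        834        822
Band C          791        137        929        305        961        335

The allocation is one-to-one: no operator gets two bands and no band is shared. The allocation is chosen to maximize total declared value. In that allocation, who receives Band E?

Pulse receives Band E.

Optimal: PeakComm→Band B ($728M), Pulse→Band E ($414M), VistaNet→Band C ($929M), Meridian→Band G ($649M), AzureWave→Band F ($834M), Solara→Band D ($917M) — total 728+414+929+649+834+917 = $4471M.
Row-greedy (each operator in turn takes its best remaining band) gives $3309M, worse by 1162.
Next-best assignment: PeakComm→Band B, Pulse→Band E, VistaNet→Band G, Meridian→Band F, AzureWave→Band C, Solara→Band D = $4441M.
Swapping Solara↔AzureWave (Solara→Band F $822M, AzureWave→Band D $611M) loses 318.
Every other assignment is strictly worse.
Pulse's own top band is Band D ($548M), but forcing Pulse→Band D and reassigning the rest optimally gives only $4332M — worse by 139.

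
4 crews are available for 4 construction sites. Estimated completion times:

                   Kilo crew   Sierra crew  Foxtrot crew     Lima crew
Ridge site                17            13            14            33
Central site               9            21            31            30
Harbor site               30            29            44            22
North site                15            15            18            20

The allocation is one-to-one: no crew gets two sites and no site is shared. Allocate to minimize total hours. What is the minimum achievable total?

This is the linear assignment problem.
Optimal: Kilo crew→Central site (9 hours), Sierra crew→North site (15 hours), Foxtrot crew→Ridge site (14 hours), Lima crew→Harbor site (22 hours) — total 9+15+14+22 = 60 hours.
Min-entry greedy (repeatedly take the single cheapest remaining cell) gives 62 hours, worse by 2.
Next-best assignment: Kilo crew→Central site, Sierra crew→Ridge site, Foxtrot crew→North site, Lima crew→Harbor site = 62 hours.

Minimum total: 60 hours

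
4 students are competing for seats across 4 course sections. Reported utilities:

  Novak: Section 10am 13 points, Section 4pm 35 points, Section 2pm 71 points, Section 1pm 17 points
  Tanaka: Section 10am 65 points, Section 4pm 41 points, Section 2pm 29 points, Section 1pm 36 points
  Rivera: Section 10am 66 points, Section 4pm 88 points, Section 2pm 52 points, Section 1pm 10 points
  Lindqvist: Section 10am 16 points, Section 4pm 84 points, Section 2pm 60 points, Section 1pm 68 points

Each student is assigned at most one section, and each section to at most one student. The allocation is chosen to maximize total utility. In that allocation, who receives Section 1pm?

Lindqvist receives Section 1pm.

Optimal: Novak→Section 2pm (71 points), Tanaka→Section 10am (65 points), Rivera→Section 4pm (88 points), Lindqvist→Section 1pm (68 points) — total 71+65+88+68 = 292 points.
Next-best assignment: Novak→Section 2pm, Tanaka→Section 1pm, Rivera→Section 10am, Lindqvist→Section 4pm = 257 points.
Swapping Novak↔Tanaka (Novak→Section 10am 13 points, Tanaka→Section 2pm 29 points) loses 94.
Every other assignment is strictly worse.
Lindqvist's own top section is Section 4pm (84 points), but forcing Lindqvist→Section 4pm and reassigning the rest optimally gives only 257 points — worse by 35.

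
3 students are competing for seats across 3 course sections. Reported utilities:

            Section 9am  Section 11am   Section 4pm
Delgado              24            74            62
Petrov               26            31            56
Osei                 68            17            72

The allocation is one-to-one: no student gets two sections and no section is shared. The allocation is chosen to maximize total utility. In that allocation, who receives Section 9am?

Osei receives Section 9am.

Optimal: Delgado→Section 11am (74 points), Petrov→Section 4pm (56 points), Osei→Section 9am (68 points) — total 74+56+68 = 198 points.
Osei's own top section is Section 4pm (72 points), but forcing Osei→Section 4pm and reassigning the rest optimally gives only 172 points — worse by 26.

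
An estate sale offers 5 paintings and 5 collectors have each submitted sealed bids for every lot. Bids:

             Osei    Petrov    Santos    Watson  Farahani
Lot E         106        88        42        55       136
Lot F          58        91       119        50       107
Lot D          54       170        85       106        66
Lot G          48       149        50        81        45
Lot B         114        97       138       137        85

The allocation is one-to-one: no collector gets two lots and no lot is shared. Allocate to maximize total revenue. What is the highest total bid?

Max total: $624

This is a one-to-one assignment (maximum-weight bipartite matching).
Optimal: Osei→Lot B ($114), Petrov→Lot G ($149), Santos→Lot F ($119), Watson→Lot D ($106), Farahani→Lot E ($136) — total 114+149+119+106+136 = $624.
Max-entry greedy (repeatedly take the single best remaining cell) gives $583, worse by 41.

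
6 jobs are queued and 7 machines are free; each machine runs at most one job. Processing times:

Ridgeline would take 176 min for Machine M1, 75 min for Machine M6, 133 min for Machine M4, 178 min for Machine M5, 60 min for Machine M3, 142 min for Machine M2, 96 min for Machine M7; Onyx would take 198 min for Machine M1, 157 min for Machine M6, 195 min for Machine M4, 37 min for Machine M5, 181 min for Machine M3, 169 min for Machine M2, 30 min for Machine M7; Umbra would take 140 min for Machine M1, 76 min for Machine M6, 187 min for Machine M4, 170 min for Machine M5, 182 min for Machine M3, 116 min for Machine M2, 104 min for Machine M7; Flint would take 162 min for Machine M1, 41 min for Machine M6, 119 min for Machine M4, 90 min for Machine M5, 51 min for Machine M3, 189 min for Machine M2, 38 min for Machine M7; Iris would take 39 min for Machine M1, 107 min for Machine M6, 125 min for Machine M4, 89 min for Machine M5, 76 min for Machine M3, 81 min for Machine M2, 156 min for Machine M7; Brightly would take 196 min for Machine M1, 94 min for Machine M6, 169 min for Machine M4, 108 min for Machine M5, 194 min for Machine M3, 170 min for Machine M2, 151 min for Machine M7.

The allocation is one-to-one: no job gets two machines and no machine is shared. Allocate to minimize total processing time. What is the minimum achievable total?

This is the linear assignment problem.
Optimal: Ridgeline→Machine M3 (60 min), Onyx→Machine M5 (37 min), Umbra→Machine M2 (116 min), Flint→Machine M7 (38 min), Iris→Machine M1 (39 min), Brightly→Machine M6 (94 min) — total 60+37+116+38+39+94 = 384 min.
Swapping Brightly↔Iris (Brightly→Machine M1 196 min, Iris→Machine M6 107 min) adds 170.
No other one-to-one assignment undercuts 384 min.

Minimum total: 384 min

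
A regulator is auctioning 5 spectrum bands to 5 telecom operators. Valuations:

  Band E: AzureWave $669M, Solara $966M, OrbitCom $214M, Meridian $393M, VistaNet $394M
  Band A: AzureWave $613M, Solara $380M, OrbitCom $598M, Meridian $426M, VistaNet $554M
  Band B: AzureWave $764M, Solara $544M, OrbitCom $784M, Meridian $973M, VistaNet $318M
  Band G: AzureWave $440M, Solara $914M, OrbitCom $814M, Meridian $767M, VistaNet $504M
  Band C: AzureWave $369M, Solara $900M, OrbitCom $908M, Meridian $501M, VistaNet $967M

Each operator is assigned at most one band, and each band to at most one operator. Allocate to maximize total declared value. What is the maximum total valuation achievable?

Optimal: AzureWave→Band A ($613M), Solara→Band E ($966M), OrbitCom→Band G ($814M), Meridian→Band B ($973M), VistaNet→Band C ($967M) — total 613+966+814+973+967 = $4333M.
Row-greedy (each operator in turn takes its best remaining band) gives $3959M, worse by 374.
Next-best assignment: AzureWave→Band E, Solara→Band G, OrbitCom→Band A, Meridian→Band B, VistaNet→Band C = $4121M.

Max total: $4333M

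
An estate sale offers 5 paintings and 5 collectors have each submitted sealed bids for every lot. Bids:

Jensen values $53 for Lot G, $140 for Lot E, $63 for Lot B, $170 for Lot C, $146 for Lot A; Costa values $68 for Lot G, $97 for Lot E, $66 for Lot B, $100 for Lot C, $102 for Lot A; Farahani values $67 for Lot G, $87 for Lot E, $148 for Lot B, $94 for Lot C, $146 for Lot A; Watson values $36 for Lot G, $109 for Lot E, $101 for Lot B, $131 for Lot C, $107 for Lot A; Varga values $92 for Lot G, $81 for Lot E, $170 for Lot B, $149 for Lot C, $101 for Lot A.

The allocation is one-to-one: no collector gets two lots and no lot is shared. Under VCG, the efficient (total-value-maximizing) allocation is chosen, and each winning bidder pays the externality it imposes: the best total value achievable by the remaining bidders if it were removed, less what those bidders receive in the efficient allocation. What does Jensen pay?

Efficient allocation: Jensen→Lot C ($170), Costa→Lot G ($68), Farahani→Lot A ($146), Watson→Lot E ($109), Varga→Lot B ($170); total welfare W = $663.
Jensen receives Lot C at value $170, so the others get W − 170 = $493.
Without Jensen: best allocation of the remaining 4 bidders over all 5 lots is Costa→Lot E ($97), Farahani→Lot A ($146), Watson→Lot C ($131), Varga→Lot B ($170), total $544.
VCG payment = (others' best without Jensen) − (others' welfare with Jensen) = 544 − 493 = $51.

Jensen pays $51.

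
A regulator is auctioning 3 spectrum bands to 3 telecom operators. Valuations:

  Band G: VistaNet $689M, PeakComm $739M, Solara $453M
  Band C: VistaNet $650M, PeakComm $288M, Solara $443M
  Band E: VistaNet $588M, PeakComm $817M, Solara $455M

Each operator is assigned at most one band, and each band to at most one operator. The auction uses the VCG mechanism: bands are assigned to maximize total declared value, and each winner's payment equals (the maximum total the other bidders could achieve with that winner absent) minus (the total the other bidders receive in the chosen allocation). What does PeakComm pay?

PeakComm pays $12M.

Efficient allocation: VistaNet→Band G ($689M), PeakComm→Band E ($817M), Solara→Band C ($443M); total welfare W = $1949M.
PeakComm receives Band E at value $817M, so the others get W − 817 = $1132M.
Without PeakComm: best allocation of the remaining 2 bidders over all 3 bands is VistaNet→Band G ($689M), Solara→Band E ($455M), total $1144M.
VCG payment = (others' best without PeakComm) − (others' welfare with PeakComm) = 1144 − 1132 = $12M.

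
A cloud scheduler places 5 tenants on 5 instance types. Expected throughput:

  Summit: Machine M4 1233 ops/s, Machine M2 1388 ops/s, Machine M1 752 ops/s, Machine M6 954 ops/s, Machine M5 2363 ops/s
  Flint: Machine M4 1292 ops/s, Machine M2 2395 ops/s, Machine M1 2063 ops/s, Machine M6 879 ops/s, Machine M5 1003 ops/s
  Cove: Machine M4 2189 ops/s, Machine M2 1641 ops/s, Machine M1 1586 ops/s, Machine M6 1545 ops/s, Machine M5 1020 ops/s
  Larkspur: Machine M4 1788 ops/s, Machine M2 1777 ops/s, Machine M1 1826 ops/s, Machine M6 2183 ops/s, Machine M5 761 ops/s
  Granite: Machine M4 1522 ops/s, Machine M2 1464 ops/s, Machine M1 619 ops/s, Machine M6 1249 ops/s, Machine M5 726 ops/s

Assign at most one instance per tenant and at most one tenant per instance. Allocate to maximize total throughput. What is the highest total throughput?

Maximum total: 10262 ops/s

Optimal: Summit→Machine M5 (2363 ops/s), Flint→Machine M1 (2063 ops/s), Cove→Machine M4 (2189 ops/s), Larkspur→Machine M6 (2183 ops/s), Granite→Machine M2 (1464 ops/s) — total 2363+2063+2189+2183+1464 = 10262 ops/s.
Column-greedy (each instance in turn goes to its best remaining tenant) gives 10022 ops/s, worse by 240.
Swapping Cove↔Summit (Cove→Machine M5 1020 ops/s, Summit→Machine M4 1233 ops/s) loses 2299.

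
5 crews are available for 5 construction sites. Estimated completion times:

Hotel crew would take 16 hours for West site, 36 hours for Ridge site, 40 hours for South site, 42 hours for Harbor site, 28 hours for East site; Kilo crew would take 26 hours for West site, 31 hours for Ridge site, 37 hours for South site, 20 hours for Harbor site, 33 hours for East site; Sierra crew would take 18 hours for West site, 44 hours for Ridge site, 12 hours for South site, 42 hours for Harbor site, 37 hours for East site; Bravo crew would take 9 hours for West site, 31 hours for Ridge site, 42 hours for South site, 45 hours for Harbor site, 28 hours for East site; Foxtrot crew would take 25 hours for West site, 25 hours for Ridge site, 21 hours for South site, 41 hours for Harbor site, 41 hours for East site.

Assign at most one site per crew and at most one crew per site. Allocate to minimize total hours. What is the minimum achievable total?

Minimum total: 94 hours

This is a one-to-one assignment (minimum-cost bipartite matching).
Optimal: Hotel crew→East site (28 hours), Kilo crew→Harbor site (20 hours), Sierra crew→South site (12 hours), Bravo crew→West site (9 hours), Foxtrot crew→Ridge site (25 hours) — total 28+20+12+9+25 = 94 hours.
Row-greedy (each crew in turn takes its cheapest remaining site) gives 101 hours, worse by 7.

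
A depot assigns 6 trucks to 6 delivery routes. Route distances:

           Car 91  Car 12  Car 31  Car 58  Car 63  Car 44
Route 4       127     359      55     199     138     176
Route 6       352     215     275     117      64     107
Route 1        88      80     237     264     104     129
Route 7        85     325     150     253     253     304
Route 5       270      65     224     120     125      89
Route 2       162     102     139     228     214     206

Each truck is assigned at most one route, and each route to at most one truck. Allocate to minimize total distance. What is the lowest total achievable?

Optimal: Car 91→Route 7 (85 km), Car 12→Route 2 (102 km), Car 31→Route 4 (55 km), Car 58→Route 6 (117 km), Car 63→Route 1 (104 km), Car 44→Route 5 (89 km) — total 85+102+55+117+104+89 = 552 km.
Row-greedy (each truck in turn takes its cheapest remaining route) gives 632 km, worse by 80.
Every other assignment is strictly worse.

Min total: 552 km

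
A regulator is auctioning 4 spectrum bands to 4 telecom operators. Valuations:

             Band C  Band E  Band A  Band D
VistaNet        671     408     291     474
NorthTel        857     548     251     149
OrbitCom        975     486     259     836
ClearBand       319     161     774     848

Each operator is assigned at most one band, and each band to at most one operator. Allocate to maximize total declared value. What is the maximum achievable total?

Maximum total: $2875M

Treat this as an assignment problem: match each operator to one band.
Optimal: VistaNet→Band E ($408M), NorthTel→Band C ($857M), OrbitCom→Band D ($836M), ClearBand→Band A ($774M) — total 408+857+836+774 = $2875M.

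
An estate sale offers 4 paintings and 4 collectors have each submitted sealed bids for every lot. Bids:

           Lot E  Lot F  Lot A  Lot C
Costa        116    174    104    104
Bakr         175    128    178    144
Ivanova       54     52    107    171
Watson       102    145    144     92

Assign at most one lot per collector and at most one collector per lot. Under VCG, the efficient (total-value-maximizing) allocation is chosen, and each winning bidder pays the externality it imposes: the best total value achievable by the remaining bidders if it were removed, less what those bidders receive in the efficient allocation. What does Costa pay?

Efficient allocation: Costa→Lot F ($174), Bakr→Lot E ($175), Ivanova→Lot C ($171), Watson→Lot A ($144); total welfare W = $664.
Costa receives Lot F at value $174, so the others get W − 174 = $490.
Without Costa: best allocation of the remaining 3 bidders over all 4 lots is Bakr→Lot A ($178), Ivanova→Lot C ($171), Watson→Lot F ($145), total $494.
VCG payment = (others' best without Costa) − (others' welfare with Costa) = 494 − 490 = $4.

Costa pays $4.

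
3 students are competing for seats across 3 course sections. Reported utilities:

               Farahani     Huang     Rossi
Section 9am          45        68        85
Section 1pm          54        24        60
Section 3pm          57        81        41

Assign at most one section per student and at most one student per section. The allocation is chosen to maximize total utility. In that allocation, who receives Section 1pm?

Farahani receives Section 1pm.

Optimal: Farahani→Section 1pm (54 points), Huang→Section 3pm (81 points), Rossi→Section 9am (85 points) — total 54+81+85 = 220 points.
Row-greedy (each student in turn takes its best remaining section) gives 185 points, worse by 35.
No other one-to-one assignment exceeds 220 points.
Farahani's own top section is Section 3pm (57 points), but forcing Farahani→Section 3pm and reassigning the rest optimally gives only 185 points — worse by 35.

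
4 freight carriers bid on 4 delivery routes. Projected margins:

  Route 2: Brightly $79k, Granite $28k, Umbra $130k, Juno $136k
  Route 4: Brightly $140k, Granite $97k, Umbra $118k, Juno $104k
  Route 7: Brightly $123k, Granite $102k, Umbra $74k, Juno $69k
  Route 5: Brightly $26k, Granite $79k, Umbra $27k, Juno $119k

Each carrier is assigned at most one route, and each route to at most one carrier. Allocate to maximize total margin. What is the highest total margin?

Maximum total: $491k

Optimal: Brightly→Route 4 ($140k), Granite→Route 7 ($102k), Umbra→Route 2 ($130k), Juno→Route 5 ($119k) — total 140+102+130+119 = $491k.
Max-entry greedy (repeatedly take the single best remaining cell) gives $405k, worse by 86.
Next-best assignment: Brightly→Route 7, Granite→Route 4, Umbra→Route 2, Juno→Route 5 = $469k.
Swapping Brightly↔Umbra (Brightly→Route 2 $79k, Umbra→Route 4 $118k) loses 73.
No other one-to-one assignment exceeds $491k.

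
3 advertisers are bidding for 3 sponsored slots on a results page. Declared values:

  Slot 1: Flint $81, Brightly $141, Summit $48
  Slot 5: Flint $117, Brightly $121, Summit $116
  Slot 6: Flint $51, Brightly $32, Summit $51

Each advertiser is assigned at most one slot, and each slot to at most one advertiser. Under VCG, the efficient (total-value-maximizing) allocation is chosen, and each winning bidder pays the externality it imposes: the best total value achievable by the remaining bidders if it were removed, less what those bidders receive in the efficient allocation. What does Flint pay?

Efficient allocation: Flint→Slot 5 ($117), Brightly→Slot 1 ($141), Summit→Slot 6 ($51); total welfare W = $309.
Flint receives Slot 5 at value $117, so the others get W − 117 = $192.
Without Flint: best allocation of the remaining 2 bidders over all 3 slots is Brightly→Slot 1 ($141), Summit→Slot 5 ($116), total $257.
VCG payment = (others' best without Flint) − (others' welfare with Flint) = 257 − 192 = $65.

Flint pays $65.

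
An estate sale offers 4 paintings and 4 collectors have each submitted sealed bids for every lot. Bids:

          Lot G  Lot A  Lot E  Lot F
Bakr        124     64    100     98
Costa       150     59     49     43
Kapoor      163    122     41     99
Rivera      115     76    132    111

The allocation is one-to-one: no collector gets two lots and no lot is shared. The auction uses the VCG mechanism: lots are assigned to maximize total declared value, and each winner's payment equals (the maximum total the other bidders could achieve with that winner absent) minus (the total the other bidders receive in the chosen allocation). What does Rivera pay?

Efficient allocation: Bakr→Lot F ($98), Costa→Lot G ($150), Kapoor→Lot A ($122), Rivera→Lot E ($132); total welfare W = $502.
Rivera receives Lot E at value $132, so the others get W − 132 = $370.
Without Rivera: best allocation of the remaining 3 bidders over all 4 lots is Bakr→Lot E ($100), Costa→Lot G ($150), Kapoor→Lot A ($122), total $372.
VCG payment = (others' best without Rivera) − (others' welfare with Rivera) = 372 − 370 = $2.

Rivera pays $2.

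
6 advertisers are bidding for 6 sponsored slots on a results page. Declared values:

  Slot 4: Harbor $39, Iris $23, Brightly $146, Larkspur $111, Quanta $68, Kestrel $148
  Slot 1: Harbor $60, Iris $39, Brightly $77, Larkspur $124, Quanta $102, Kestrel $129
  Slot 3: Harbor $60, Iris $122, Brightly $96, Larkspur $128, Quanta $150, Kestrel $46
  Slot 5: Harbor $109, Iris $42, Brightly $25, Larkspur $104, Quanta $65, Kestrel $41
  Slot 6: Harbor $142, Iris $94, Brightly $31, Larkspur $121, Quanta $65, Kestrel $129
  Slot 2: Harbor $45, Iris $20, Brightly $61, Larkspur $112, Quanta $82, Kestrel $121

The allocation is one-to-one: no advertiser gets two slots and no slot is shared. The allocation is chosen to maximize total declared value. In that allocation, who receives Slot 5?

Harbor receives Slot 5.

Treat this as an assignment problem: match each advertiser to one slot.
Optimal: Harbor→Slot 5 ($109), Iris→Slot 6 ($94), Brightly→Slot 4 ($146), Larkspur→Slot 1 ($124), Quanta→Slot 3 ($150), Kestrel→Slot 2 ($121) — total 109+94+146+124+150+121 = $744.
Max-entry greedy (repeatedly take the single best remaining cell) gives $667, worse by 77.
Next-best assignment: Harbor→Slot 5, Iris→Slot 6, Brightly→Slot 4, Larkspur→Slot 2, Quanta→Slot 3, Kestrel→Slot 1 = $740.
Every other assignment is strictly worse.
Harbor's own top slot is Slot 6 ($142), but forcing Harbor→Slot 6 and reassigning the rest optimally gives only $737 — worse by 7.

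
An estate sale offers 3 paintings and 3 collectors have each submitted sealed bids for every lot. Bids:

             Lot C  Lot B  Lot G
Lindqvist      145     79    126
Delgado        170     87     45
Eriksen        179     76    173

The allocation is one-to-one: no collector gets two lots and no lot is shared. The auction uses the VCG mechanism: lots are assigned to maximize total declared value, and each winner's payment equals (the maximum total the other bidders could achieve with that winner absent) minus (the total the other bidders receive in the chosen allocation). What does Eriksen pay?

Eriksen pays $47.

Efficient allocation: Lindqvist→Lot B ($79), Delgado→Lot C ($170), Eriksen→Lot G ($173); total welfare W = $422.
Eriksen receives Lot G at value $173, so the others get W − 173 = $249.
Without Eriksen: best allocation of the remaining 2 bidders over all 3 lots is Lindqvist→Lot G ($126), Delgado→Lot C ($170), total $296.
VCG payment = (others' best without Eriksen) − (others' welfare with Eriksen) = 296 − 249 = $47.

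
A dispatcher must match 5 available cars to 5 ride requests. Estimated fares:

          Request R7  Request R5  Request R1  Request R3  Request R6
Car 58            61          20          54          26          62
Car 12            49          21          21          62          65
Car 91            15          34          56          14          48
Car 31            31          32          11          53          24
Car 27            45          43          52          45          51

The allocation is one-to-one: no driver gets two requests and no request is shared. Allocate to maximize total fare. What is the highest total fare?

Optimal: Car 58→Request R7 ($61), Car 12→Request R6 ($65), Car 91→Request R1 ($56), Car 31→Request R3 ($53), Car 27→Request R5 ($43) — total 61+65+56+53+43 = $278.
Column-greedy (each request in turn goes to its best remaining driver) gives $246, worse by 32.
Swapping Car 12↔Car 58 (Car 12→Request R7 $49, Car 58→Request R6 $62) loses 15.
No other one-to-one assignment exceeds $278.

Maximum total: $278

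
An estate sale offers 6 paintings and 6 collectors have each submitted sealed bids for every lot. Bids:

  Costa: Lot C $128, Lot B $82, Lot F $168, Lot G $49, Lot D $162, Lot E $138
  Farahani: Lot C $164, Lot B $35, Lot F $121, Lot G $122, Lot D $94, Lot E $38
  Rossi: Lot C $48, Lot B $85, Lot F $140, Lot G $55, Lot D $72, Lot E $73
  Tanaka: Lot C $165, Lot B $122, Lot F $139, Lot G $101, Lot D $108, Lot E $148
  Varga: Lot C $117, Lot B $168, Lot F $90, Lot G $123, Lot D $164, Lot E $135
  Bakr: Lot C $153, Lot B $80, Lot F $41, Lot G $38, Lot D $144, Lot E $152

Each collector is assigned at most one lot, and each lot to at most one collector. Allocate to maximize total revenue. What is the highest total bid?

Optimal: Costa→Lot D ($162), Farahani→Lot G ($122), Rossi→Lot F ($140), Tanaka→Lot C ($165), Varga→Lot B ($168), Bakr→Lot E ($152) — total 162+122+140+165+168+152 = $909.
Max-entry greedy (repeatedly take the single best remaining cell) gives $847, worse by 62.
Next-best assignment: Costa→Lot D, Farahani→Lot G, Rossi→Lot F, Tanaka→Lot E, Varga→Lot B, Bakr→Lot C = $893.
Swapping Rossi↔Farahani (Rossi→Lot G $55, Farahani→Lot F $121) loses 86.
Every other assignment is strictly worse.

Max total: $909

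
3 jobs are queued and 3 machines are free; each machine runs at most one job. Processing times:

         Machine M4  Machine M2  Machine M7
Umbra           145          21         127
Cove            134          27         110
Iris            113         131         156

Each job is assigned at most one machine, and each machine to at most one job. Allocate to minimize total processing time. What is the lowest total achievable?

Optimal: Umbra→Machine M2 (21 min), Cove→Machine M7 (110 min), Iris→Machine M4 (113 min) — total 21+110+113 = 244 min.
Next-best assignment: Umbra→Machine M7, Cove→Machine M2, Iris→Machine M4 = 267 min.
Swapping Umbra↔Cove (Umbra→Machine M7 127 min, Cove→Machine M2 27 min) adds 23.
No other one-to-one assignment undercuts 244 min.

Minimum total: 244 min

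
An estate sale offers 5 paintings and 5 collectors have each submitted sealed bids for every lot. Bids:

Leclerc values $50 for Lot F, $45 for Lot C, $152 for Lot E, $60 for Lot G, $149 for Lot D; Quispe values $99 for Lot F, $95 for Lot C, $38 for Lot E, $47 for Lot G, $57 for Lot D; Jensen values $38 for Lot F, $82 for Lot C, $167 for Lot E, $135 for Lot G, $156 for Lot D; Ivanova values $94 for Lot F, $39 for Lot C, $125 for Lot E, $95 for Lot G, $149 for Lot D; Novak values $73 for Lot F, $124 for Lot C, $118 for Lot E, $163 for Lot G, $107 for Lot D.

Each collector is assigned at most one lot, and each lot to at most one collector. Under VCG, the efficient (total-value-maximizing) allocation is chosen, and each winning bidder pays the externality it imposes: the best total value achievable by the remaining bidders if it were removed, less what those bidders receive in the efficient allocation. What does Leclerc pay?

Leclerc pays $59.

Efficient allocation: Leclerc→Lot D ($149), Quispe→Lot C ($95), Jensen→Lot E ($167), Ivanova→Lot F ($94), Novak→Lot G ($163); total welfare W = $668.
Leclerc receives Lot D at value $149, so the others get W − 149 = $519.
Without Leclerc: best allocation of the remaining 4 bidders over all 5 lots is Quispe→Lot F ($99), Jensen→Lot E ($167), Ivanova→Lot D ($149), Novak→Lot G ($163), total $578.
VCG payment = (others' best without Leclerc) − (others' welfare with Leclerc) = 578 − 519 = $59.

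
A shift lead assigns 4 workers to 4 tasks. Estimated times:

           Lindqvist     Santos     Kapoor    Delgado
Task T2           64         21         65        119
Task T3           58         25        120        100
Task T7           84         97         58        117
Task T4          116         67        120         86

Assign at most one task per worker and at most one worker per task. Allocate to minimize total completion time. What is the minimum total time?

Optimal: Lindqvist→Task T3 (58 min), Santos→Task T2 (21 min), Kapoor→Task T7 (58 min), Delgado→Task T4 (86 min) — total 58+21+58+86 = 223 min.
Next-best assignment: Lindqvist→Task T2, Santos→Task T3, Kapoor→Task T7, Delgado→Task T4 = 233 min.
No other one-to-one assignment undercuts 223 min.

Min total: 223 min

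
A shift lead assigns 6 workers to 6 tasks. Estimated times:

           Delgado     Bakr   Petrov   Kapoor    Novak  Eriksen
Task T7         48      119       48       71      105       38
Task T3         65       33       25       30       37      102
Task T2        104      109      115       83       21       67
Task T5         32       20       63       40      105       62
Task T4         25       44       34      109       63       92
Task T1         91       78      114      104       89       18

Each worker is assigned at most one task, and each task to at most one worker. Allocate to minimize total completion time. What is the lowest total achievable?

Min total: 162 min

Optimal: Delgado→Task T4 (25 min), Bakr→Task T5 (20 min), Petrov→Task T7 (48 min), Kapoor→Task T3 (30 min), Novak→Task T2 (21 min), Eriksen→Task T1 (18 min) — total 25+20+48+30+21+18 = 162 min.
Next-best assignment: Delgado→Task T7, Bakr→Task T5, Petrov→Task T4, Kapoor→Task T3, Novak→Task T2, Eriksen→Task T1 = 171 min.
No other one-to-one assignment undercuts 162 min.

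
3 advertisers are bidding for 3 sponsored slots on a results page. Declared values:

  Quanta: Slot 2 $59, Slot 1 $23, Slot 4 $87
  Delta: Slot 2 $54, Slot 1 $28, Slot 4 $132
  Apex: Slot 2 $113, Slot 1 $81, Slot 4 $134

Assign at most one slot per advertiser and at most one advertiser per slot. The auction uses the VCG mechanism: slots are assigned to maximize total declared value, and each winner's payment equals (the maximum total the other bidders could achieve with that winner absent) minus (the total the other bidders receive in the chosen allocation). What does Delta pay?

Efficient allocation: Quanta→Slot 2 ($59), Delta→Slot 4 ($132), Apex→Slot 1 ($81); total welfare W = $272.
Delta receives Slot 4 at value $132, so the others get W − 132 = $140.
Without Delta: best allocation of the remaining 2 bidders over all 3 slots is Quanta→Slot 4 ($87), Apex→Slot 2 ($113), total $200.
VCG payment = (others' best without Delta) − (others' welfare with Delta) = 200 − 140 = $60.

Delta pays $60.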